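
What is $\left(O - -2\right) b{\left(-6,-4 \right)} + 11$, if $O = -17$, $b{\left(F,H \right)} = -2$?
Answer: $41$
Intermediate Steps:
$\left(O - -2\right) b{\left(-6,-4 \right)} + 11 = \left(-17 - -2\right) \left(-2\right) + 11 = \left(-17 + 2\right) \left(-2\right) + 11 = \left(-15\right) \left(-2\right) + 11 = 30 + 11 = 41$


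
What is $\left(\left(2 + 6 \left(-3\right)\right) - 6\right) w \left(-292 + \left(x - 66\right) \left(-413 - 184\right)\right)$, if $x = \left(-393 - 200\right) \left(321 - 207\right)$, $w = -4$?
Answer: $3554980352$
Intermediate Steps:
$x = -67602$ ($x = \left(-593\right) 114 = -67602$)
$\left(\left(2 + 6 \left(-3\right)\right) - 6\right) w \left(-292 + \left(x - 66\right) \left(-413 - 184\right)\right) = \left(\left(2 + 6 \left(-3\right)\right) - 6\right) \left(-4\right) \left(-292 + \left(-67602 - 66\right) \left(-413 - 184\right)\right) = \left(\left(2 - 18\right) - 6\right) \left(-4\right) \left(-292 - -40397796\right) = \left(-16 - 6\right) \left(-4\right) \left(-292 + 40397796\right) = \left(-22\right) \left(-4\right) 40397504 = 88 \cdot 40397504 = 3554980352$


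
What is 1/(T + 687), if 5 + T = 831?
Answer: 1/1513 ≈ 0.00066094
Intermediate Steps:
T = 826 (T = -5 + 831 = 826)
1/(T + 687) = 1/(826 + 687) = 1/1513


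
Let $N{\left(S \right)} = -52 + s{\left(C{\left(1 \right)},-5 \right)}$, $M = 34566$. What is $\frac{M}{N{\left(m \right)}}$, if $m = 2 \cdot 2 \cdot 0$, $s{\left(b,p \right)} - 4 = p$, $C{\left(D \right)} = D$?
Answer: $- \frac{34566}{53} \approx -652.19$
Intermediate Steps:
$s{\left(b,p \right)} = 4 + p$
$m = 0$ ($m = 4 \cdot 0 = 0$)
$N{\left(S \right)} = -53$ ($N{\left(S \right)} = -52 + \left(4 - 5\right) = -52 - 1 = -53$)
$\frac{M}{N{\left(m \right)}} = \frac{34566}{-53} = 34566 \left(- \frac{1}{53}\right) = - \frac{34566}{53}$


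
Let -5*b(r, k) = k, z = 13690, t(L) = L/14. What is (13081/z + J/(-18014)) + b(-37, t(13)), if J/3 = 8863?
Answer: -121913109/172628162 ≈ -0.70622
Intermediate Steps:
t(L) = L/14 (t(L) = L*(1/14) = L/14)
J = 26589 (J = 3*8863 = 26589)
b(r, k) = -k/5
(13081/z + J/(-18014)) + b(-37, t(13)) = (13081/13690 + 26589/(-18014)) - 13/70 = (13081*(1/13690) + 26589*(-1/18014)) - ⅕*13/14 = (13081/13690 - 26589/18014) - 13/70 = -32090569/61652915 - 13/70 = -121913109/172628162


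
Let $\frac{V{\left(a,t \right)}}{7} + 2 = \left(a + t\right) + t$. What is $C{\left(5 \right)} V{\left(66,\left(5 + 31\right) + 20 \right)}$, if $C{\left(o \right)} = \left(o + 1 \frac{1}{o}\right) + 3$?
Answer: $\frac{50512}{5} \approx 10102.0$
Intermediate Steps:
$V{\left(a,t \right)} = -14 + 7 a + 14 t$ ($V{\left(a,t \right)} = -14 + 7 \left(\left(a + t\right) + t\right) = -14 + 7 \left(a + 2 t\right) = -14 + \left(7 a + 14 t\right) = -14 + 7 a + 14 t$)
$C{\left(o \right)} = 3 + o + \frac{1}{o}$ ($C{\left(o \right)} = \left(o + \frac{1}{o}\right) + 3 = 3 + o + \frac{1}{o}$)
$C{\left(5 \right)} V{\left(66,\left(5 + 31\right) + 20 \right)} = \left(3 + 5 + \frac{1}{5}\right) \left(-14 + 7 \cdot 66 + 14 \left(\left(5 + 31\right) + 20\right)\right) = \left(3 + 5 + \frac{1}{5}\right) \left(-14 + 462 + 14 \left(36 + 20\right)\right) = \frac{41 \left(-14 + 462 + 14 \cdot 56\right)}{5} = \frac{41 \left(-14 + 462 + 784\right)}{5} = \frac{41}{5} \cdot 1232 = \frac{50512}{5}$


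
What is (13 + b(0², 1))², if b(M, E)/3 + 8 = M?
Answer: 121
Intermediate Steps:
b(M, E) = -24 + 3*M
(13 + b(0², 1))² = (13 + (-24 + 3*0²))² = (13 + (-24 + 3*0))² = (13 + (-24 + 0))² = (13 - 24)² = (-11)² = 121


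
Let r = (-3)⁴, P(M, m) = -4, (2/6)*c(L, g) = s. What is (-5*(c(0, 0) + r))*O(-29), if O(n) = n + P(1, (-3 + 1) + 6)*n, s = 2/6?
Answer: -35670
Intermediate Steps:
s = ⅓ (s = 2*(⅙) = ⅓ ≈ 0.33333)
c(L, g) = 1 (c(L, g) = 3*(⅓) = 1)
O(n) = -3*n (O(n) = n - 4*n = -3*n)
r = 81
(-5*(c(0, 0) + r))*O(-29) = (-5*(1 + 81))*(-3*(-29)) = -5*82*87 = -410*87 = -35670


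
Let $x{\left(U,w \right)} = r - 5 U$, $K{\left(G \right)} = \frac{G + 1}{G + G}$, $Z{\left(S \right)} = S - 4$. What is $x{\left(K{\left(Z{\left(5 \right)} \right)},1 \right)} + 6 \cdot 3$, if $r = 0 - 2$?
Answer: $11$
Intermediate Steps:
$Z{\left(S \right)} = -4 + S$
$K{\left(G \right)} = \frac{1 + G}{2 G}$
$r = -2$
$x{\left(U,w \right)} = -2 - 5 U$
$x{\left(K{\left(Z{\left(5 \right)} \right)},1 \right)} + 6 \cdot 3 = \left(-2 - 5 \frac{1 + \left(-4 + 5\right)}{2 \left(-4 + 5\right)}\right) + 6 \cdot 3 = \left(-2 - 5 \frac{1 + 1}{2 \cdot 1}\right) + 18 = \left(-2 - 5 \cdot \frac{1}{2} \cdot 1 \cdot 2\right) + 18 = \left(-2 - 5\right) + 18 = -7 + 18 = 11$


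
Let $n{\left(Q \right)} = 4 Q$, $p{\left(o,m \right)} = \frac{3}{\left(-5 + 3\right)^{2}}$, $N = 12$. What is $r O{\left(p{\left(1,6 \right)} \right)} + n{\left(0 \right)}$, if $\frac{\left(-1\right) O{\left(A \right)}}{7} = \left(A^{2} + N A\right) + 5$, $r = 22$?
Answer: $- \frac{17941}{8} \approx -2242.6$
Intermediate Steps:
$p{\left(o,m \right)} = \frac{3}{4}$ ($p{\left(o,m \right)} = \frac{3}{\left(-2\right)^{2}} = \frac{3}{4}$)
$O{\left(A \right)} = -35 - 84 A - 7 A^{2}$ ($O{\left(A \right)} = - 7 \left(\left(A^{2} + 12 A\right) + 5\right) = - 7 \left(5 + A^{2} + 12 A\right) = -35 - 84 A - 7 A^{2}$)
$r O{\left(p{\left(1,6 \right)} \right)} + n{\left(0 \right)} = 22 \left(-35 - 63 - 7 \left(\frac{3}{4}\right)^{2}\right) + 4 \cdot 0 = 22 \left(-35 - 63 - \frac{63}{16}\right) + 0 = 22 \left(- \frac{1631}{16}\right) + 0 = - \frac{17941}{8} + 0 = - \frac{17941}{8}$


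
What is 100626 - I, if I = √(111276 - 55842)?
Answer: 100626 - √55434 ≈ 1.0039e+5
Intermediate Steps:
I = √55434 ≈ 235.44
100626 - I = 100626 - √55434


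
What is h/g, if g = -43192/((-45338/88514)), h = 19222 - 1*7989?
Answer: 254640877/1911548344 ≈ 0.13321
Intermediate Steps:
h = 11233 (h = 19222 - 7989 = 11233)
g = 1911548344/22669 (g = -43192/((-45338*1/88514)) = -43192/(-22669/44257) = -43192*(-44257/22669) = 1911548344/22669 ≈ 84324.)
h/g = 11233/(1911548344/22669) = 11233*(22669/1911548344) = 254640877/1911548344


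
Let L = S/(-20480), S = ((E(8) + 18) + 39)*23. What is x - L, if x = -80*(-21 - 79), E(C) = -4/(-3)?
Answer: 98304805/12288 ≈ 8000.1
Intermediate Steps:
E(C) = 4/3 (E(C) = -4*(-⅓) = 4/3)
S = 4025/3 (S = ((4/3 + 18) + 39)*23 = (58/3 + 39)*23 = (175/3)*23 = 4025/3 ≈ 1341.7)
x = 8000 (x = -80*(-100) = 8000)
L = -805/12288 (L = (4025/3)/(-20480) = (4025/3)*(-1/20480) = -805/12288 ≈ -0.065511)
x - L = 8000 - 1*(-805/12288) = 8000 + 805/12288 = 98304805/12288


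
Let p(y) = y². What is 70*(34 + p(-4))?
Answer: 3500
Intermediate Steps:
70*(34 + p(-4)) = 70*(34 + (-4)²) = 70*(34 + 16) = 70*50 = 3500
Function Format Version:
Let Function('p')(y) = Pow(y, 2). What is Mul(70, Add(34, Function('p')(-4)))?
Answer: 3500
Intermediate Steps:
Mul(70, Add(34, Function('p')(-4))) = Mul(70, Add(34, Pow(-4, 2))) = Mul(70, Add(34, 16)) = Mul(70, 50) = 3500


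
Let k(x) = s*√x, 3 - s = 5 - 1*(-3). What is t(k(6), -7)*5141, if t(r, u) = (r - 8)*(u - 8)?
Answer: 616920 + 385575*√6 ≈ 1.5614e+6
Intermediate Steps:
s = -5 (s = 3 - (5 - 1*(-3)) = 3 - (5 + 3) = 3 - 1*8 = 3 - 8 = -5)
k(x) = -5*√x
t(r, u) = (-8 + r)*(-8 + u)
t(k(6), -7)*5141 = (64 - (-40)*√6 - 8*(-7) - 5*√6*(-7))*5141 = (64 + 40*√6 + 56 + 35*√6)*5141 = (120 + 75*√6)*5141 = 616920 + 385575*√6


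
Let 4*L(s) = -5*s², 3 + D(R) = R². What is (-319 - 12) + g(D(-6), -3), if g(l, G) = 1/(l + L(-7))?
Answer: -37407/113 ≈ -331.04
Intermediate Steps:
D(R) = -3 + R²
L(s) = -5*s²/4 (L(s) = (-5*s²)/4 = -5*s²/4)
g(l, G) = 1/(-245/4 + l) (g(l, G) = 1/(l - 5/4*(-7)²) = 1/(l - 5/4*49) = 1/(l - 245/4) = 1/(-245/4 + l))
(-319 - 12) + g(D(-6), -3) = (-319 - 12) + 4/(-245 + 4*(-3 + (-6)²)) = -331 + 4/(-245 + 4*(-3 + 36)) = -331 + 4/(-245 + 4*33) = -331 + 4/(-245 + 132) = -331 + 4/(-113) = -331 + 4*(-1/113) = -331 - 4/113 = -37407/113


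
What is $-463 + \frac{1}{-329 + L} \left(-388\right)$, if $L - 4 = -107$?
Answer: $- \frac{49907}{108} \approx -462.1$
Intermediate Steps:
$L = -103$ ($L = 4 - 107 = -103$)
$-463 + \frac{1}{-329 + L} \left(-388\right) = -463 + \frac{1}{-329 - 103} \left(-388\right) = -463 + \frac{1}{-432} \left(-388\right) = -463 - - \frac{97}{108} = -463 + \frac{97}{108} = - \frac{49907}{108}$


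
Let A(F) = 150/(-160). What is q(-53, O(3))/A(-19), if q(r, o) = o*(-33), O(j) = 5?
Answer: 176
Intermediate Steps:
A(F) = -15/16 (A(F) = 150*(-1/160) = -15/16)
q(r, o) = -33*o
q(-53, O(3))/A(-19) = (-33*5)/(-15/16) = -165*(-16/15) = 176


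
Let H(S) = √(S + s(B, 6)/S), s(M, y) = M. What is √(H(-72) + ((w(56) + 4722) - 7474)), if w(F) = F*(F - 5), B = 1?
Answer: √(3744 + 3*I*√10370)/6 ≈ 10.207 + 0.41572*I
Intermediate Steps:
w(F) = F*(-5 + F)
H(S) = √(S + 1/S)
√(H(-72) + ((w(56) + 4722) - 7474)) = √(√(-72 + 1/(-72)) + ((56*(-5 + 56) + 4722) - 7474)) = √(√(-72 - 1/72) + ((56*51 + 4722) - 7474)) = √(√(-5185/72) + ((2856 + 4722) - 7474)) = √(I*√10370/12 + (7578 - 7474)) = √(I*√10370/12 + 104) = √(104 + I*√10370/12)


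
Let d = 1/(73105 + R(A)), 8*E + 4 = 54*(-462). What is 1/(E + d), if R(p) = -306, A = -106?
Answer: -72799/227060080 ≈ -0.00032062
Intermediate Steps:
E = -3119 (E = -½ + (54*(-462))/8 = -½ + (⅛)*(-24948) = -½ - 6237/2 = -3119)
d = 1/72799 (d = 1/(73105 - 306) = 1/72799 ≈ 1.3736e-5)
1/(E + d) = 1/(-3119 + 1/72799) = 1/(-227060080/72799) = -72799/227060080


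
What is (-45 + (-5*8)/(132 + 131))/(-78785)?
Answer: 2375/4144091 ≈ 0.00057311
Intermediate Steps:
(-45 + (-5*8)/(132 + 131))/(-78785) = (-45 - 40/263)*(-1/78785) = -11875/263*(-1/78785) = 2375/4144091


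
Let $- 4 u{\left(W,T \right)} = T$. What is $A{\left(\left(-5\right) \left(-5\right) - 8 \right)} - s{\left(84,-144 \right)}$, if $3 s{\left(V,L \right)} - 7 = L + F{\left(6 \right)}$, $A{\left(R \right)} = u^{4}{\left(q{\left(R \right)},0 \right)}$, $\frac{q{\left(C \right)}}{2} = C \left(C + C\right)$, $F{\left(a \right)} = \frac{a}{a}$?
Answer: $\frac{136}{3} \approx 45.333$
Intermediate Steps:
$F{\left(a \right)} = 1$
$q{\left(C \right)} = 4 C^{2}$ ($q{\left(C \right)} = 2 C \left(C + C\right) = 2 C 2 C = 2 \cdot 2 C^{2} = 4 C^{2}$)
$u{\left(W,T \right)} = - \frac{T}{4}$
$A{\left(R \right)} = 0$ ($A{\left(R \right)} = \left(\left(- \frac{1}{4}\right) 0\right)^{4} = 0^{4} = 0$)
$s{\left(V,L \right)} = \frac{8}{3} + \frac{L}{3}$ ($s{\left(V,L \right)} = \frac{7}{3} + \frac{L + 1}{3} = \frac{7}{3} + \frac{1 + L}{3} = \frac{7}{3} + \left(\frac{1}{3} + \frac{L}{3}\right) = \frac{8}{3} + \frac{L}{3}$)
$A{\left(\left(-5\right) \left(-5\right) - 8 \right)} - s{\left(84,-144 \right)} = 0 - \left(\frac{8}{3} + \frac{1}{3} \left(-144\right)\right) = 0 - \left(\frac{8}{3} - 48\right) = 0 - - \frac{136}{3} = 0 + \frac{136}{3} = \frac{136}{3}$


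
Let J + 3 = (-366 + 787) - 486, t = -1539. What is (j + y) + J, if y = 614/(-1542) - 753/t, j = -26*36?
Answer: -132356354/131841 ≈ -1003.9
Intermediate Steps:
j = -936
J = -68 (J = -3 + ((-366 + 787) - 486) = -3 + (421 - 486) = -3 - 65 = -68)
y = 12010/131841 (y = 614/(-1542) - 753/(-1539) = 614*(-1/1542) - 753*(-1/1539) = -307/771 + 251/513 = 12010/131841 ≈ 0.091095)
(j + y) + J = (-936 + 12010/131841) - 68 = -123391166/131841 - 68 = -132356354/131841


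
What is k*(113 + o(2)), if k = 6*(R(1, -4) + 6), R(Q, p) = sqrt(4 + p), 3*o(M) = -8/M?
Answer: 4020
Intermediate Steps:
o(M) = -8/(3*M) (o(M) = (-8/M)/3 = -8/(3*M))
k = 36 (k = 6*(sqrt(4 - 4) + 6) = 6*(sqrt(0) + 6) = 6*(0 + 6) = 6*6 = 36)
k*(113 + o(2)) = 36*(113 - 8/3/2) = 36*(113 - 8/3*1/2) = 36*(113 - 4/3) = 36*(335/3) = 4020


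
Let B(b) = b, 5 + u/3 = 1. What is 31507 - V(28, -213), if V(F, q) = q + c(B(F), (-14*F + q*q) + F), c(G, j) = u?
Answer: 31732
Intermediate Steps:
u = -12 (u = -15 + 3*1 = -15 + 3 = -12)
c(G, j) = -12
V(F, q) = -12 + q (V(F, q) = q - 12 = -12 + q)
31507 - V(28, -213) = 31507 - (-12 - 213) = 31507 - 1*(-225) = 31507 + 225 = 31732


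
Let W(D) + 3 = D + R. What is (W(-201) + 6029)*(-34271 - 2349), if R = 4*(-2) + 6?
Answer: -213238260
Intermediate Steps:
R = -2 (R = -8 + 6 = -2)
W(D) = -5 + D (W(D) = -3 + (D - 2) = -3 + (-2 + D) = -5 + D)
(W(-201) + 6029)*(-34271 - 2349) = ((-5 - 201) + 6029)*(-34271 - 2349) = (-206 + 6029)*(-36620) = 5823*(-36620) = -213238260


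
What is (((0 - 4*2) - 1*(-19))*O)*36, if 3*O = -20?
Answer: -2640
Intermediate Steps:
O = -20/3 (O = (⅓)*(-20) = -20/3 ≈ -6.6667)
(((0 - 4*2) - 1*(-19))*O)*36 = (((0 - 4*2) - 1*(-19))*(-20/3))*36 = (((0 - 8) + 19)*(-20/3))*36 = ((-8 + 19)*(-20/3))*36 = (11*(-20/3))*36 = -220/3*36 = -2640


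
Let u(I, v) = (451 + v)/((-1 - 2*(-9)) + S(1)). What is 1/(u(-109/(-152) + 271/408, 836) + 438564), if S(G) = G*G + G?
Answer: 19/8334003 ≈ 2.2798e-6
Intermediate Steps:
S(G) = G + G**2 (S(G) = G**2 + G = G + G**2)
u(I, v) = 451/19 + v/19 (u(I, v) = (451 + v)/((-1 - 2*(-9)) + 1*(1 + 1)) = (451 + v)/((-1 + 18) + 1*2) = (451 + v)/(17 + 2) = (451 + v)/19 = (451 + v)*(1/19) = 451/19 + v/19)
1/(u(-109/(-152) + 271/408, 836) + 438564) = 1/((451/19 + (1/19)*836) + 438564) = 1/((451/19 + 44) + 438564) = 1/(1287/19 + 438564) = 1/(8334003/19) = 19/8334003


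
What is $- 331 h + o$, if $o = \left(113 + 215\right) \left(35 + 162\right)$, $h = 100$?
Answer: $31516$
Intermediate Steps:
$o = 64616$ ($o = 328 \cdot 197 = 64616$)
$- 331 h + o = \left(-331\right) 100 + 64616 = -33100 + 64616 = 31516$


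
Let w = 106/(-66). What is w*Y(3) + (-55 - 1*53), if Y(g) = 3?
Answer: -1241/11 ≈ -112.82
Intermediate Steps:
w = -53/33 (w = 106*(-1/66) = -53/33 ≈ -1.6061)
w*Y(3) + (-55 - 1*53) = -53/33*3 + (-55 - 1*53) = -53/11 + (-55 - 53) = -53/11 - 108 = -1241/11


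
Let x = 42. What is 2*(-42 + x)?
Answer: 0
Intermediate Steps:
2*(-42 + x) = 2*(-42 + 42) = 2*0 = 0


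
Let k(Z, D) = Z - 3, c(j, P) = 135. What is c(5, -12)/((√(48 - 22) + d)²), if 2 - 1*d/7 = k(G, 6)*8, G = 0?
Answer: 135/(182 + √26)² ≈ 0.0038565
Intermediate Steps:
k(Z, D) = -3 + Z
d = 182 (d = 14 - 7*(-3 + 0)*8 = 14 - (-21)*8 = 14 - 7*(-24) = 14 + 168 = 182)
c(5, -12)/((√(48 - 22) + d)²) = 135/((√(48 - 22) + 182)²) = 135/((√26 + 182)²) = 135/((182 + √26)²) = 135/(182 + √26)²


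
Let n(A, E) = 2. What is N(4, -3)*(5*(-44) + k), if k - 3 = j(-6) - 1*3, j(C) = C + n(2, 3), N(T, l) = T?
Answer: -896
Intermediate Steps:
j(C) = 2 + C (j(C) = C + 2 = 2 + C)
k = -4 (k = 3 + ((2 - 6) - 1*3) = 3 + (-4 - 3) = 3 - 7 = -4)
N(4, -3)*(5*(-44) + k) = 4*(5*(-44) - 4) = 4*(-220 - 4) = 4*(-224) = -896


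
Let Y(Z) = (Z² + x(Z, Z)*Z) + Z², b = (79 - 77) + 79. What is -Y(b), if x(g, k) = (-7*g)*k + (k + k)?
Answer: 3693843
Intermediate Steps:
x(g, k) = 2*k - 7*g*k (x(g, k) = -7*g*k + 2*k = 2*k - 7*g*k)
b = 81 (b = 2 + 79 = 81)
Y(Z) = 2*Z² + Z²*(2 - 7*Z) (Y(Z) = (Z² + (Z*(2 - 7*Z))*Z) + Z² = (Z² + Z²*(2 - 7*Z)) + Z² = 2*Z² + Z²*(2 - 7*Z))
-Y(b) = -81²*(4 - 7*81) = -6561*(4 - 567) = -6561*(-563) = -1*(-3693843) = 3693843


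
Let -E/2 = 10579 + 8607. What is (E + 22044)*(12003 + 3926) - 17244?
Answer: -260105956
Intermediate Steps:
E = -38372 (E = -2*(10579 + 8607) = -2*19186 = -38372)
(E + 22044)*(12003 + 3926) - 17244 = (-38372 + 22044)*(12003 + 3926) - 17244 = -16328*15929 - 17244 = -260088712 - 17244 = -260105956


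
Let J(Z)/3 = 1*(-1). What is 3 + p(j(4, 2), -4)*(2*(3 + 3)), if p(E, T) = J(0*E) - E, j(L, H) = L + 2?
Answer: -105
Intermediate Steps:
J(Z) = -3 (J(Z) = 3*(1*(-1)) = 3*(-1) = -3)
j(L, H) = 2 + L
p(E, T) = -3 - E
3 + p(j(4, 2), -4)*(2*(3 + 3)) = 3 + (-3 - (2 + 4))*(2*(3 + 3)) = 3 + (-3 - 1*6)*(2*6) = 3 + (-3 - 6)*12 = 3 - 9*12 = 3 - 108 = -105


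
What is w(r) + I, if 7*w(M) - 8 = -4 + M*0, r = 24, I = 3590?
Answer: 25134/7 ≈ 3590.6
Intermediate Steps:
w(M) = 4/7 (w(M) = 8/7 + (-4 + M*0)/7 = 8/7 + (-4 + 0)/7 = 8/7 + (1/7)*(-4) = 8/7 - 4/7 = 4/7)
w(r) + I = 4/7 + 3590 = 25134/7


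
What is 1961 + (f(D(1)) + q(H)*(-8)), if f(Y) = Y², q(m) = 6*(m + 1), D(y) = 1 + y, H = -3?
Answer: 2061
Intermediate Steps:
q(m) = 6 + 6*m (q(m) = 6*(1 + m) = 6 + 6*m)
1961 + (f(D(1)) + q(H)*(-8)) = 1961 + ((1 + 1)² + (6 + 6*(-3))*(-8)) = 1961 + (2² + (6 - 18)*(-8)) = 1961 + (4 - 12*(-8)) = 1961 + (4 + 96) = 1961 + 100 = 2061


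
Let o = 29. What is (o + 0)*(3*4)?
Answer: 348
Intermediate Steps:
(o + 0)*(3*4) = (29 + 0)*(3*4) = 29*12 = 348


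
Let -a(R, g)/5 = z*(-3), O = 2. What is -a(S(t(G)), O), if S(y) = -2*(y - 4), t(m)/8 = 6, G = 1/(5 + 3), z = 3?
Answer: -45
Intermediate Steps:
G = ⅛ (G = 1/8 = ⅛ ≈ 0.12500)
t(m) = 48 (t(m) = 8*6 = 48)
S(y) = 8 - 2*y (S(y) = -2*(-4 + y) = 8 - 2*y)
a(R, g) = 45 (a(R, g) = -15*(-3) = -5*(-9) = 45)
-a(S(t(G)), O) = -1*45 = -45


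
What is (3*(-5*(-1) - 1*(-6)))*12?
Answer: 396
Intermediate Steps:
(3*(-5*(-1) - 1*(-6)))*12 = (3*(5 + 6))*12 = (3*11)*12 = 33*12 = 396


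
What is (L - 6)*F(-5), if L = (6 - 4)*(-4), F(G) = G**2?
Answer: -350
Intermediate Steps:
L = -8 (L = 2*(-4) = -8)
(L - 6)*F(-5) = (-8 - 6)*(-5)**2 = -14*25 = -350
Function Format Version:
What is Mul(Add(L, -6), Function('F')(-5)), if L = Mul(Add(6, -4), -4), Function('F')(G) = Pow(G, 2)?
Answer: -350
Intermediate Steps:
L = -8 (L = Mul(2, -4) = -8)
Mul(Add(L, -6), Function('F')(-5)) = Mul(Add(-8, -6), Pow(-5, 2)) = Mul(-14, 25) = -350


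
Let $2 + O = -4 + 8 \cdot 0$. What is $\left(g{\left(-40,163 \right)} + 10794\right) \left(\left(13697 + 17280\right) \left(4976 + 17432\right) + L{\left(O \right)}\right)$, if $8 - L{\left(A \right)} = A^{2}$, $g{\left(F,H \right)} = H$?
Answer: $7605610766716$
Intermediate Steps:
$O = -6$ ($O = -2 + \left(-4 + 8 \cdot 0\right) = -2 + \left(-4 + 0\right) = -2 - 4 = -6$)
$L{\left(A \right)} = 8 - A^{2}$
$\left(g{\left(-40,163 \right)} + 10794\right) \left(\left(13697 + 17280\right) \left(4976 + 17432\right) + L{\left(O \right)}\right) = \left(163 + 10794\right) \left(\left(13697 + 17280\right) \left(4976 + 17432\right) + \left(8 - \left(-6\right)^{2}\right)\right) = 10957 \left(30977 \cdot 22408 + \left(8 - 36\right)\right) = 10957 \left(694132616 + \left(8 - 36\right)\right) = 10957 \left(694132616 - 28\right) = 10957 \cdot 694132588 = 7605610766716$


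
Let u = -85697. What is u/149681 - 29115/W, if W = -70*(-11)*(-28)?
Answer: 71723857/92203496 ≈ 0.77789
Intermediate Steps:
W = -21560 (W = 770*(-28) = -21560)
u/149681 - 29115/W = -85697/149681 - 29115/(-21560) = -85697*1/149681 - 29115*(-1/21560) = -85697/149681 + 5823/4312 = 71723857/92203496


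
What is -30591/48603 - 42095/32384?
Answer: -1012200743/524653184 ≈ -1.9293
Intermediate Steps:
-30591/48603 - 42095/32384 = -30591*1/48603 - 42095*1/32384 = -10197/16201 - 42095/32384 = -1012200743/524653184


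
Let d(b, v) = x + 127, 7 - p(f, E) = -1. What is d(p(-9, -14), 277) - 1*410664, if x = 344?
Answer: -410193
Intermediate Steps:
p(f, E) = 8 (p(f, E) = 7 - 1*(-1) = 7 + 1 = 8)
d(b, v) = 471 (d(b, v) = 344 + 127 = 471)
d(p(-9, -14), 277) - 1*410664 = 471 - 1*410664 = 471 - 410664 = -410193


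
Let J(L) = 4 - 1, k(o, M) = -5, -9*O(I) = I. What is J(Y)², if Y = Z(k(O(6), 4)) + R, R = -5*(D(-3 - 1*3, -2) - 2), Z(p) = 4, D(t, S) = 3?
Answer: 9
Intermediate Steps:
O(I) = -I/9
R = -5 (R = -5*(3 - 2) = -5*1 = -5)
Y = -1 (Y = 4 - 5 = -1)
J(L) = 3
J(Y)² = 3² = 9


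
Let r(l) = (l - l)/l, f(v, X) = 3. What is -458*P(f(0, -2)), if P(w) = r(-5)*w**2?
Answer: 0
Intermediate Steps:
r(l) = 0 (r(l) = 0/l = 0)
P(w) = 0 (P(w) = 0*w**2 = 0)
-458*P(f(0, -2)) = -458*0 = 0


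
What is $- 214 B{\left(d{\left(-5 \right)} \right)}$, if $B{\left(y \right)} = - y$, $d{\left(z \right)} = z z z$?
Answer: $-26750$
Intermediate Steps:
$d{\left(z \right)} = z^{3}$ ($d{\left(z \right)} = z^{2} z = z^{3}$)
$- 214 B{\left(d{\left(-5 \right)} \right)} = - 214 \left(- \left(-5\right)^{3}\right) = - 214 \left(\left(-1\right) \left(-125\right)\right) = \left(-214\right) 125 = -26750$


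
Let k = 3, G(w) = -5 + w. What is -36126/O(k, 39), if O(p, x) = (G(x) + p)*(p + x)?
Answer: -6021/259 ≈ -23.247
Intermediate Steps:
O(p, x) = (p + x)*(-5 + p + x) (O(p, x) = ((-5 + x) + p)*(p + x) = (-5 + p + x)*(p + x) = (p + x)*(-5 + p + x))
-36126/O(k, 39) = -36126/(3² + 3*39 + 3*(-5 + 39) + 39*(-5 + 39)) = -36126/(9 + 117 + 3*34 + 39*34) = -36126/(9 + 117 + 102 + 1326) = -36126/1554 = -36126*1/1554 = -6021/259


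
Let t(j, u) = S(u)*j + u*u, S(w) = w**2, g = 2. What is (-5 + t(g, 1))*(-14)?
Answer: 28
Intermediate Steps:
t(j, u) = u**2 + j*u**2 (t(j, u) = u**2*j + u*u = j*u**2 + u**2 = u**2 + j*u**2)
(-5 + t(g, 1))*(-14) = (-5 + 1**2*(1 + 2))*(-14) = (-5 + 1*3)*(-14) = (-5 + 3)*(-14) = -2*(-14) = 28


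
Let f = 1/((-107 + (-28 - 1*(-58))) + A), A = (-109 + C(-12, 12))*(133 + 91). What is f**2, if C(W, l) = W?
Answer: 1/738806761 ≈ 1.3535e-9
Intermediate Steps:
A = -27104 (A = (-109 - 12)*(133 + 91) = -121*224 = -27104)
f = -1/27181 (f = 1/((-107 + (-28 - 1*(-58))) - 27104) = 1/((-107 + (-28 + 58)) - 27104) = 1/((-107 + 30) - 27104) = 1/(-77 - 27104) = 1/(-27181) = -1/27181 ≈ -3.6790e-5)
f**2 = (-1/27181)**2 = 1/738806761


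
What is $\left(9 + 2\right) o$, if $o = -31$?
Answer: $-341$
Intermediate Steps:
$\left(9 + 2\right) o = \left(9 + 2\right) \left(-31\right) = 11 \left(-31\right) = -341$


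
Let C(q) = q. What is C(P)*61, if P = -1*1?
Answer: -61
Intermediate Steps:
P = -1
C(P)*61 = -1*61 = -61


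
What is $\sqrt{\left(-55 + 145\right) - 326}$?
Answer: $2 i \sqrt{59} \approx 15.362 i$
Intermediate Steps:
$\sqrt{\left(-55 + 145\right) - 326} = \sqrt{90 - 326} = \sqrt{-236} = 2 i \sqrt{59}$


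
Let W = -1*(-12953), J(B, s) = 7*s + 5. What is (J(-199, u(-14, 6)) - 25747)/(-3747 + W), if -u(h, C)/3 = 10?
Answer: -12976/4603 ≈ -2.8190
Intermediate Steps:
u(h, C) = -30 (u(h, C) = -3*10 = -30)
J(B, s) = 5 + 7*s
W = 12953
(J(-199, u(-14, 6)) - 25747)/(-3747 + W) = ((5 + 7*(-30)) - 25747)/(-3747 + 12953) = ((5 - 210) - 25747)/9206 = (-205 - 25747)*(1/9206) = -25952*1/9206 = -12976/4603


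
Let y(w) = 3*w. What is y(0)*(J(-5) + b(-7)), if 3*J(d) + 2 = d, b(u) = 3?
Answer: 0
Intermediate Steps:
J(d) = -⅔ + d/3
y(0)*(J(-5) + b(-7)) = (3*0)*((-⅔ + (⅓)*(-5)) + 3) = 0*((-⅔ - 5/3) + 3) = 0*(-7/3 + 3) = 0*(⅔) = 0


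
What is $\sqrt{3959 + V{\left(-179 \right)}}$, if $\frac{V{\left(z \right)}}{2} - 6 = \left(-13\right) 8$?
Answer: $\sqrt{3763} \approx 61.343$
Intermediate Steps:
$V{\left(z \right)} = -196$ ($V{\left(z \right)} = 12 + 2 \left(\left(-13\right) 8\right) = 12 + 2 \left(-104\right) = 12 - 208 = -196$)
$\sqrt{3959 + V{\left(-179 \right)}} = \sqrt{3959 - 196} = \sqrt{3763}$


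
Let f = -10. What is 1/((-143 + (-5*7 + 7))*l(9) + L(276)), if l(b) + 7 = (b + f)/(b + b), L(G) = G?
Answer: 2/2965 ≈ 0.00067454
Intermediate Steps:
l(b) = -7 + (-10 + b)/(2*b) (l(b) = -7 + (b - 10)/(b + b) = -7 + (-10 + b)/((2*b)) = -7 + (-10 + b)*(1/(2*b)) = -7 + (-10 + b)/(2*b))
1/((-143 + (-5*7 + 7))*l(9) + L(276)) = 1/((-143 + (-5*7 + 7))*(-13/2 - 5/9) + 276) = 1/((-143 + (-35 + 7))*(-13/2 - 5*1/9) + 276) = 1/((-143 - 28)*(-13/2 - 5/9) + 276) = 1/(-171*(-127/18) + 276) = 1/(2413/2 + 276) = 1/(2965/2) = 2/2965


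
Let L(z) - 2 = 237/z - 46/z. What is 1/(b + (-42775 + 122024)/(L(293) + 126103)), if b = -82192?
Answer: -36948956/3036885371595 ≈ -1.2167e-5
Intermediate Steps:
L(z) = 2 + 191/z (L(z) = 2 + (237/z - 46/z) = 2 + 191/z)
1/(b + (-42775 + 122024)/(L(293) + 126103)) = 1/(-82192 + (-42775 + 122024)/((2 + 191/293) + 126103)) = 1/(-82192 + 79249/((2 + 191*(1/293)) + 126103)) = 1/(-82192 + 79249/((2 + 191/293) + 126103)) = 1/(-82192 + 79249/(777/293 + 126103)) = 1/(-82192 + 79249/(36948956/293)) = 1/(-82192 + 79249*(293/36948956)) = 1/(-82192 + 23219957/36948956) = 1/(-3036885371595/36948956) = -36948956/3036885371595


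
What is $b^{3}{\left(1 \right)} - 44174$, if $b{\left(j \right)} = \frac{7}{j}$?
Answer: $-43831$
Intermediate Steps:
$b^{3}{\left(1 \right)} - 44174 = \left(\frac{7}{1}\right)^{3} - 44174 = \left(7 \cdot 1\right)^{3} - 44174 = 7^{3} - 44174 = 343 - 44174 = -43831$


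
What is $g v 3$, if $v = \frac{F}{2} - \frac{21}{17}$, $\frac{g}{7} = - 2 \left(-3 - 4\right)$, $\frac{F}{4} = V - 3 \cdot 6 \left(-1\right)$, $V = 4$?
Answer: $\frac{213738}{17} \approx 12573.0$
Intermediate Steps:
$F = 88$ ($F = 4 \left(4 - 3 \cdot 6 \left(-1\right)\right) = 4 \left(4 - -18\right) = 4 \left(4 + 18\right) = 4 \cdot 22 = 88$)
$g = 98$ ($g = 7 \left(- 2 \left(-3 - 4\right)\right) = 7 \left(\left(-2\right) \left(-7\right)\right) = 7 \cdot 14 = 98$)
$v = \frac{727}{17}$ ($v = \frac{88}{2} - \frac{21}{17} = 88 \cdot \frac{1}{2} - \frac{21}{17} = 44 - \frac{21}{17} = \frac{727}{17} \approx 42.765$)
$g v 3 = 98 \cdot \frac{727}{17} \cdot 3 = \frac{71246}{17} \cdot 3 = \frac{213738}{17}$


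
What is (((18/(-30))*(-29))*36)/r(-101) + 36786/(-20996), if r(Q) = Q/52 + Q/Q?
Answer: -1714252557/2572010 ≈ -666.50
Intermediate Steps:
r(Q) = 1 + Q/52 (r(Q) = Q*(1/52) + 1 = Q/52 + 1 = 1 + Q/52)
(((18/(-30))*(-29))*36)/r(-101) + 36786/(-20996) = (((18/(-30))*(-29))*36)/(1 + (1/52)*(-101)) + 36786/(-20996) = (((18*(-1/30))*(-29))*36)/(1 - 101/52) + 36786*(-1/20996) = (-⅗*(-29)*36)/(-49/52) - 18393/10498 = ((87/5)*36)*(-52/49) - 18393/10498 = (3132/5)*(-52/49) - 18393/10498 = -162864/245 - 18393/10498 = -1714252557/2572010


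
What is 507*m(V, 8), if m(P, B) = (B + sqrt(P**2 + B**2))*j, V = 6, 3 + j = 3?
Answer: 0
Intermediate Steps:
j = 0 (j = -3 + 3 = 0)
m(P, B) = 0 (m(P, B) = (B + sqrt(P**2 + B**2))*0 = (B + sqrt(B**2 + P**2))*0 = 0)
507*m(V, 8) = 507*0 = 0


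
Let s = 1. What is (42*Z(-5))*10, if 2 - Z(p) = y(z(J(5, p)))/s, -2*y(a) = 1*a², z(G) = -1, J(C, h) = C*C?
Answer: 1050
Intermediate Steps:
J(C, h) = C²
y(a) = -a²/2
Z(p) = 5/2 (Z(p) = 2 - (-½*(-1)²)/1 = 2 - (-½*1) = 2 - (-1)/2 = 2 - 1*(-½) = 2 + ½ = 5/2)
(42*Z(-5))*10 = (42*(5/2))*10 = 105*10 = 1050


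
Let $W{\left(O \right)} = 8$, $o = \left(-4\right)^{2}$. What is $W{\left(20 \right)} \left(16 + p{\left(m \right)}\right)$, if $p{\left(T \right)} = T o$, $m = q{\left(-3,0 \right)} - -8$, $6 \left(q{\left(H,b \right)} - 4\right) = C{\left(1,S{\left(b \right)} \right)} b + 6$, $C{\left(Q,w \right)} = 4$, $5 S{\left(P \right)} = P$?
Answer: $1792$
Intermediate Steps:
$o = 16$
$S{\left(P \right)} = \frac{P}{5}$
$q{\left(H,b \right)} = 5 + \frac{2 b}{3}$ ($q{\left(H,b \right)} = 4 + \frac{4 b + 6}{6} = 4 + \frac{6 + 4 b}{6} = 4 + \left(1 + \frac{2 b}{3}\right) = 5 + \frac{2 b}{3}$)
$m = 13$ ($m = \left(5 + \frac{2}{3} \cdot 0\right) - -8 = \left(5 + 0\right) + 8 = 5 + 8 = 13$)
$p{\left(T \right)} = 16 T$ ($p{\left(T \right)} = T 16 = 16 T$)
$W{\left(20 \right)} \left(16 + p{\left(m \right)}\right) = 8 \left(16 + 16 \cdot 13\right) = 8 \left(16 + 208\right) = 8 \cdot 224 = 1792$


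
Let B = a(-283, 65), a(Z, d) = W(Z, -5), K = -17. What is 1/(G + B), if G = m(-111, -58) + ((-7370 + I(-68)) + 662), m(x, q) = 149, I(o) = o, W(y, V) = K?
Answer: -1/6644 ≈ -0.00015051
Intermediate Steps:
W(y, V) = -17
a(Z, d) = -17
B = -17
G = -6627 (G = 149 + ((-7370 - 68) + 662) = 149 + (-7438 + 662) = 149 - 6776 = -6627)
1/(G + B) = 1/(-6627 - 17) = 1/(-6644) = -1/6644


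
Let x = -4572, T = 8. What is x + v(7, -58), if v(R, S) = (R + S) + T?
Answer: -4615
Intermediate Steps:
v(R, S) = 8 + R + S (v(R, S) = (R + S) + 8 = 8 + R + S)
x + v(7, -58) = -4572 + (8 + 7 - 58) = -4572 - 43 = -4615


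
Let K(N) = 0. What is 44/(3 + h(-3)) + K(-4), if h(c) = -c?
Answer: 22/3 ≈ 7.3333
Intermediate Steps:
44/(3 + h(-3)) + K(-4) = 44/(3 - 1*(-3)) + 0 = 44/(3 + 3) + 0 = 44/6 + 0 = 44*(1/6) + 0 = 22/3 + 0 = 22/3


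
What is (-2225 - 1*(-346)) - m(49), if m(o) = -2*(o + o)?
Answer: -1683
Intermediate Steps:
m(o) = -4*o
(-2225 - 1*(-346)) - m(49) = (-2225 - 1*(-346)) - (-4)*49 = (-2225 + 346) - 1*(-196) = -1879 + 196 = -1683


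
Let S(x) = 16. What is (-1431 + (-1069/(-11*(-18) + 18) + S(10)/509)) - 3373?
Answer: -528711641/109944 ≈ -4808.9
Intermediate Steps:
(-1431 + (-1069/(-11*(-18) + 18) + S(10)/509)) - 3373 = (-1431 + (-1069/(-11*(-18) + 18) + 16/509)) - 3373 = (-1431 + (-1069/(198 + 18) + 16*(1/509))) - 3373 = (-1431 + (-1069/216 + 16/509)) - 3373 = (-1431 - 540665/109944) - 3373 = -157870529/109944 - 3373 = -528711641/109944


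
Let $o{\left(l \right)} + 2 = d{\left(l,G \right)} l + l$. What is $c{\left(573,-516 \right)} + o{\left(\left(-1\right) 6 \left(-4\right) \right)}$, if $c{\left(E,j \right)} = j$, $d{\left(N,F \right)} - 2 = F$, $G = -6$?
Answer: $-590$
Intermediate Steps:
$d{\left(N,F \right)} = 2 + F$
$o{\left(l \right)} = -2 - 3 l$ ($o{\left(l \right)} = -2 + \left(\left(2 - 6\right) l + l\right) = -2 + \left(- 4 l + l\right) = -2 - 3 l$)
$c{\left(573,-516 \right)} + o{\left(\left(-1\right) 6 \left(-4\right) \right)} = -516 - \left(2 + 3 \left(-1\right) 6 \left(-4\right)\right) = -516 - \left(2 + 3 \left(\left(-6\right) \left(-4\right)\right)\right) = -516 - 74 = -590$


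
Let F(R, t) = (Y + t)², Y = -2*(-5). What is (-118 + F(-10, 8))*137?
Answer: 28222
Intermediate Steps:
Y = 10
F(R, t) = (10 + t)²
(-118 + F(-10, 8))*137 = (-118 + (10 + 8)²)*137 = (-118 + 18²)*137 = (-118 + 324)*137 = 206*137 = 28222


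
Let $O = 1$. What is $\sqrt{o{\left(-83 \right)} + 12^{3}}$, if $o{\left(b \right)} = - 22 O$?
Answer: $\sqrt{1706} \approx 41.304$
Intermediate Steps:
$o{\left(b \right)} = -22$ ($o{\left(b \right)} = \left(-22\right) 1 = -22$)
$\sqrt{o{\left(-83 \right)} + 12^{3}} = \sqrt{-22 + 12^{3}} = \sqrt{-22 + 1728} = \sqrt{1706}$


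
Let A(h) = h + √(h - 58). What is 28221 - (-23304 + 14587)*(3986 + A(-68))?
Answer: 34181427 + 26151*I*√14 ≈ 3.4181e+7 + 97848.0*I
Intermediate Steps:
A(h) = h + √(-58 + h)
28221 - (-23304 + 14587)*(3986 + A(-68)) = 28221 - (-23304 + 14587)*(3986 + (-68 + √(-58 - 68))) = 28221 - (-8717)*(3986 + (-68 + √(-126))) = 28221 - (-8717)*(3986 + (-68 + 3*I*√14)) = 28221 - (-8717)*(3918 + 3*I*√14) = 28221 - (-34153206 - 26151*I*√14) = 28221 + (34153206 + 26151*I*√14) = 34181427 + 26151*I*√14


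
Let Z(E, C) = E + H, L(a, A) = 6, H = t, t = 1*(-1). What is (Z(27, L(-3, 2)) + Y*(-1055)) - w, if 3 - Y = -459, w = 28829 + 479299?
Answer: -995512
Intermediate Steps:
t = -1
w = 508128
H = -1
Y = 462 (Y = 3 - 1*(-459) = 3 + 459 = 462)
Z(E, C) = -1 + E (Z(E, C) = E - 1 = -1 + E)
(Z(27, L(-3, 2)) + Y*(-1055)) - w = ((-1 + 27) + 462*(-1055)) - 1*508128 = (26 - 487410) - 508128 = -487384 - 508128 = -995512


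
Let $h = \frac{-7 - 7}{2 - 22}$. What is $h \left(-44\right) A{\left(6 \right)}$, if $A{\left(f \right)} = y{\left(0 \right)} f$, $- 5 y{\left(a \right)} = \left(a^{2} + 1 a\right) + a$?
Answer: $0$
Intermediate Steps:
$h = \frac{7}{10}$ ($h = - \frac{14}{-20} = \left(-14\right) \left(- \frac{1}{20}\right) = \frac{7}{10} \approx 0.7$)
$y{\left(a \right)} = - \frac{2 a}{5} - \frac{a^{2}}{5}$ ($y{\left(a \right)} = - \frac{\left(a^{2} + 1 a\right) + a}{5} = - \frac{\left(a^{2} + a\right) + a}{5} = - \frac{\left(a + a^{2}\right) + a}{5} = - \frac{a^{2} + 2 a}{5} = - \frac{2 a}{5} - \frac{a^{2}}{5}$)
$A{\left(f \right)} = 0$ ($A{\left(f \right)} = \left(- \frac{1}{5}\right) 0 \left(2 + 0\right) f = \left(- \frac{1}{5}\right) 0 \cdot 2 f = 0 f = 0$)
$h \left(-44\right) A{\left(6 \right)} = \frac{7}{10} \left(-44\right) 0 = \left(- \frac{154}{5}\right) 0 = 0$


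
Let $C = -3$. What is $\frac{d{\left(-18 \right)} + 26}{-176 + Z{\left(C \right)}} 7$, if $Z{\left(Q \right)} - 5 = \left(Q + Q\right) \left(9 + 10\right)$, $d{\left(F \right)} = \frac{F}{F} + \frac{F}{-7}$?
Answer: $- \frac{69}{95} \approx -0.72632$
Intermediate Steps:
$d{\left(F \right)} = 1 - \frac{F}{7}$ ($d{\left(F \right)} = 1 + F \left(- \frac{1}{7}\right) = 1 - \frac{F}{7}$)
$Z{\left(Q \right)} = 5 + 38 Q$ ($Z{\left(Q \right)} = 5 + \left(Q + Q\right) \left(9 + 10\right) = 5 + 2 Q 19 = 5 + 38 Q$)
$\frac{d{\left(-18 \right)} + 26}{-176 + Z{\left(C \right)}} 7 = \frac{\left(1 - - \frac{18}{7}\right) + 26}{-176 + \left(5 + 38 \left(-3\right)\right)} 7 = \frac{\left(1 + \frac{18}{7}\right) + 26}{-176 + \left(5 - 114\right)} 7 = \frac{\frac{25}{7} + 26}{-176 - 109} \cdot 7 = \frac{207}{7 \left(-285\right)} 7 = \frac{207}{7} \left(- \frac{1}{285}\right) 7 = \left(- \frac{69}{665}\right) 7 = - \frac{69}{95}$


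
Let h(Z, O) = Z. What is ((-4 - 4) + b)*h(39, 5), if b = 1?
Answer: -273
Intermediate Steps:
((-4 - 4) + b)*h(39, 5) = ((-4 - 4) + 1)*39 = (-8 + 1)*39 = -7*39 = -273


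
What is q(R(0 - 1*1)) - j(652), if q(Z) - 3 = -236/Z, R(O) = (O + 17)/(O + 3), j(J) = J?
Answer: -1357/2 ≈ -678.50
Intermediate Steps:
R(O) = (17 + O)/(3 + O)
q(Z) = 3 - 236/Z
q(R(0 - 1*1)) - j(652) = (3 - 236*(3 + (0 - 1*1))/(17 + (0 - 1*1))) - 1*652 = (3 - 236*(3 + (0 - 1))/(17 + (0 - 1))) - 652 = (3 - 236*(3 - 1)/(17 - 1)) - 652 = (3 - 236/(16/2)) - 652 = (3 - 236/((½)*16)) - 652 = (3 - 236/8) - 652 = (3 - 236*⅛) - 652 = (3 - 59/2) - 652 = -53/2 - 652 = -1357/2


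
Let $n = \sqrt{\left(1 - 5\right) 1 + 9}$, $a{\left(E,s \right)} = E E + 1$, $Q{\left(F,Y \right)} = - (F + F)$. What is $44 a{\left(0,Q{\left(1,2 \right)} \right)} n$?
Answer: $44 \sqrt{5} \approx 98.387$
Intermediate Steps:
$Q{\left(F,Y \right)} = - 2 F$
$a{\left(E,s \right)} = 1 + E^{2}$ ($a{\left(E,s \right)} = E^{2} + 1 = 1 + E^{2}$)
$n = \sqrt{5}$ ($n = \sqrt{\left(-4\right) 1 + 9} = \sqrt{-4 + 9} = \sqrt{5} \approx 2.2361$)
$44 a{\left(0,Q{\left(1,2 \right)} \right)} n = 44 \left(1 + 0^{2}\right) \sqrt{5} = 44 \left(1 + 0\right) \sqrt{5} = 44 \cdot 1 \sqrt{5} = 44 \sqrt{5}$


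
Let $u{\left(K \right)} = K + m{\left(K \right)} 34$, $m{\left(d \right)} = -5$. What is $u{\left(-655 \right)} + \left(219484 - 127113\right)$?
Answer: $91546$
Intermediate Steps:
$u{\left(K \right)} = -170 + K$ ($u{\left(K \right)} = K - 170 = -170 + K$)
$u{\left(-655 \right)} + \left(219484 - 127113\right) = \left(-170 - 655\right) + \left(219484 - 127113\right) = -825 + 92371 = 91546$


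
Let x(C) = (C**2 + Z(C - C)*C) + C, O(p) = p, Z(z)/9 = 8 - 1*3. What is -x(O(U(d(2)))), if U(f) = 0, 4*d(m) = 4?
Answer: 0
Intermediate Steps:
d(m) = 1 (d(m) = (1/4)*4 = 1)
Z(z) = 45 (Z(z) = 9*(8 - 1*3) = 9*(8 - 3) = 9*5 = 45)
x(C) = C**2 + 46*C (x(C) = (C**2 + 45*C) + C = C**2 + 46*C)
-x(O(U(d(2)))) = -0*(46 + 0) = -0*46 = -1*0 = 0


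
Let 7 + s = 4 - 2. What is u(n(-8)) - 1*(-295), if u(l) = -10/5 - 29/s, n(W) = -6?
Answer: 1494/5 ≈ 298.80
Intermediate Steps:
s = -5 (s = -7 + (4 - 2) = -7 + 2 = -5)
u(l) = 19/5 (u(l) = -10/5 - 29/(-5) = -10*⅕ - 29*(-⅕) = -2 + 29/5 = 19/5)
u(n(-8)) - 1*(-295) = 19/5 - 1*(-295) = 19/5 + 295 = 1494/5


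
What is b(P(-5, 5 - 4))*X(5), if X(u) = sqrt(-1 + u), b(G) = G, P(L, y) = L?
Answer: -10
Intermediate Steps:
b(P(-5, 5 - 4))*X(5) = -5*sqrt(-1 + 5) = -5*sqrt(4) = -5*2 = -10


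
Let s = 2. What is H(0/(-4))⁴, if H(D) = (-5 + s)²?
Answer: 6561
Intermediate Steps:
H(D) = 9 (H(D) = (-5 + 2)² = (-3)² = 9)
H(0/(-4))⁴ = 9⁴ = 6561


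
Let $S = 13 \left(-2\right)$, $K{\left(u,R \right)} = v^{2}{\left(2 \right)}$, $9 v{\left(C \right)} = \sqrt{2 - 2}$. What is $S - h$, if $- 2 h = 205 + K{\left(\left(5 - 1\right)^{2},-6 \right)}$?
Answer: $\frac{153}{2} \approx 76.5$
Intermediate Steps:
$v{\left(C \right)} = 0$ ($v{\left(C \right)} = \frac{\sqrt{2 - 2}}{9} = \frac{\sqrt{0}}{9} = \frac{1}{9} \cdot 0 = 0$)
$K{\left(u,R \right)} = 0$ ($K{\left(u,R \right)} = 0^{2} = 0$)
$h = - \frac{205}{2}$ ($h = - \frac{205 + 0}{2} = \left(- \frac{1}{2}\right) 205 = - \frac{205}{2} \approx -102.5$)
$S = -26$
$S - h = -26 - - \frac{205}{2} = -26 + \frac{205}{2} = \frac{153}{2}$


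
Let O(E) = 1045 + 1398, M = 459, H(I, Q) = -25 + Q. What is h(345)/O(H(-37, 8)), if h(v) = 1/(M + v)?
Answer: 1/1964172 ≈ 5.0912e-7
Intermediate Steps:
h(v) = 1/(459 + v)
O(E) = 2443
h(345)/O(H(-37, 8)) = 1/((459 + 345)*2443) = (1/2443)/804 = (1/804)*(1/2443) = 1/1964172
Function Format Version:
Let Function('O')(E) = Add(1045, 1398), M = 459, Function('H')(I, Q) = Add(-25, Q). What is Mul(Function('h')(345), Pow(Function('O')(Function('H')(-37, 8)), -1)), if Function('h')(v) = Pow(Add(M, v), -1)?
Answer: Rational(1, 1964172) ≈ 5.0912e-7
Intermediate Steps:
Function('h')(v) = Pow(Add(459, v), -1)
Function('O')(E) = 2443
Mul(Function('h')(345), Pow(Function('O')(Function('H')(-37, 8)), -1)) = Mul(Pow(Add(459, 345), -1), Pow(2443, -1)) = Mul(Pow(804, -1), Rational(1, 2443)) = Mul(Rational(1, 804), Rational(1, 2443)) = Rational(1, 1964172)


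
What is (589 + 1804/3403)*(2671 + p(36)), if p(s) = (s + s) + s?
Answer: 135979249/83 ≈ 1.6383e+6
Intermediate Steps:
p(s) = 3*s (p(s) = 2*s + s = 3*s)
(589 + 1804/3403)*(2671 + p(36)) = (589 + 1804/3403)*(2671 + 3*36) = (589 + 1804*(1/3403))*(2671 + 108) = (589 + 44/83)*2779 = (48931/83)*2779 = 135979249/83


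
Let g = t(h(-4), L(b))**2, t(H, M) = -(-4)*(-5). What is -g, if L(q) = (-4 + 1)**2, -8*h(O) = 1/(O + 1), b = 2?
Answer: -400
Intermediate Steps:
h(O) = -1/(8*(1 + O)) (h(O) = -1/(8*(O + 1)) = -1/(8*(1 + O)))
L(q) = 9 (L(q) = (-3)**2 = 9)
t(H, M) = -20 (t(H, M) = -1*20 = -20)
g = 400 (g = (-20)**2 = 400)
-g = -1*400 = -400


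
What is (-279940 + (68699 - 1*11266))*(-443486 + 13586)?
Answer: 95655759300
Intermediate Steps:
(-279940 + (68699 - 1*11266))*(-443486 + 13586) = (-279940 + (68699 - 11266))*(-429900) = (-279940 + 57433)*(-429900) = -222507*(-429900) = 95655759300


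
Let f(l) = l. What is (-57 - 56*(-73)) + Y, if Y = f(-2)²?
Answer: 4035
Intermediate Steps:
Y = 4 (Y = (-2)² = 4)
(-57 - 56*(-73)) + Y = (-57 - 56*(-73)) + 4 = (-57 + 4088) + 4 = 4031 + 4 = 4035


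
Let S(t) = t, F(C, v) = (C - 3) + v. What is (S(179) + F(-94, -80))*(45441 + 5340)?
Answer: 101562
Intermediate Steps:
F(C, v) = -3 + C + v (F(C, v) = (-3 + C) + v = -3 + C + v)
(S(179) + F(-94, -80))*(45441 + 5340) = (179 + (-3 - 94 - 80))*(45441 + 5340) = (179 - 177)*50781 = 2*50781 = 101562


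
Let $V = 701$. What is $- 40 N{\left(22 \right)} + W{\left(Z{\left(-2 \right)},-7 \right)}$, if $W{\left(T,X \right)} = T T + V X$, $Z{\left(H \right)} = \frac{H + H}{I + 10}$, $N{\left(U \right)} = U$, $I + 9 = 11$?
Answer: $- \frac{52082}{9} \approx -5786.9$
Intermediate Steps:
$I = 2$ ($I = -9 + 11 = 2$)
$Z{\left(H \right)} = \frac{H}{6}$ ($Z{\left(H \right)} = \frac{H + H}{2 + 10} = \frac{2 H}{12} = 2 H \frac{1}{12} = \frac{H}{6}$)
$W{\left(T,X \right)} = T^{2} + 701 X$ ($W{\left(T,X \right)} = T T + 701 X = T^{2} + 701 X$)
$- 40 N{\left(22 \right)} + W{\left(Z{\left(-2 \right)},-7 \right)} = \left(-40\right) 22 + \left(\left(\frac{1}{6} \left(-2\right)\right)^{2} + 701 \left(-7\right)\right) = -880 - \left(4907 - \left(- \frac{1}{3}\right)^{2}\right) = -880 + \left(\frac{1}{9} - 4907\right) = -880 - \frac{44162}{9} = - \frac{52082}{9}$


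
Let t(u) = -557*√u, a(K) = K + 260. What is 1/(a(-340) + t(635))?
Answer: 16/39400343 - 557*√635/197001715 ≈ -7.0842e-5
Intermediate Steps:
a(K) = 260 + K
1/(a(-340) + t(635)) = 1/((260 - 340) - 557*√635) = 1/(-80 - 557*√635)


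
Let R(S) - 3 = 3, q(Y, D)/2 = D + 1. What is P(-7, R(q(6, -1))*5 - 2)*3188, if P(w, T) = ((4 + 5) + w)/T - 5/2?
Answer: -54196/7 ≈ -7742.3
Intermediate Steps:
q(Y, D) = 2 + 2*D (q(Y, D) = 2*(D + 1) = 2*(1 + D) = 2 + 2*D)
R(S) = 6 (R(S) = 3 + 3 = 6)
P(w, T) = -5/2 + (9 + w)/T (P(w, T) = (9 + w)/T - 5*½ = (9 + w)/T - 5/2 = -5/2 + (9 + w)/T)
P(-7, R(q(6, -1))*5 - 2)*3188 = ((9 - 7 - 5*(6*5 - 2)/2)/(6*5 - 2))*3188 = ((9 - 7 - 5*(30 - 2)/2)/(30 - 2))*3188 = ((9 - 7 - 5/2*28)/28)*3188 = ((9 - 7 - 70)/28)*3188 = ((1/28)*(-68))*3188 = -17/7*3188 = -54196/7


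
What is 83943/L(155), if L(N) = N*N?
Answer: 83943/24025 ≈ 3.4940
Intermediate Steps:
L(N) = N**2
83943/L(155) = 83943/(155**2) = 83943/24025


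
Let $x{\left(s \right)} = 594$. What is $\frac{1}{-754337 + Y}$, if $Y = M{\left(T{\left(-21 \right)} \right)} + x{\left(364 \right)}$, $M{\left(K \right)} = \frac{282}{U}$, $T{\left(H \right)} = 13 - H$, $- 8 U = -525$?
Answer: $- \frac{175}{131904273} \approx -1.3267 \cdot 10^{-6}$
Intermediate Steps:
$U = \frac{525}{8}$ ($U = \left(- \frac{1}{8}\right) \left(-525\right) = \frac{525}{8} \approx 65.625$)
$M{\left(K \right)} = \frac{752}{175}$ ($M{\left(K \right)} = \frac{282}{\frac{525}{8}} = 282 \cdot \frac{8}{525} = \frac{752}{175}$)
$Y = \frac{104702}{175}$ ($Y = \frac{752}{175} + 594 = \frac{104702}{175} \approx 598.3$)
$\frac{1}{-754337 + Y} = \frac{1}{-754337 + \frac{104702}{175}} = \frac{1}{- \frac{131904273}{175}} = - \frac{175}{131904273}$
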